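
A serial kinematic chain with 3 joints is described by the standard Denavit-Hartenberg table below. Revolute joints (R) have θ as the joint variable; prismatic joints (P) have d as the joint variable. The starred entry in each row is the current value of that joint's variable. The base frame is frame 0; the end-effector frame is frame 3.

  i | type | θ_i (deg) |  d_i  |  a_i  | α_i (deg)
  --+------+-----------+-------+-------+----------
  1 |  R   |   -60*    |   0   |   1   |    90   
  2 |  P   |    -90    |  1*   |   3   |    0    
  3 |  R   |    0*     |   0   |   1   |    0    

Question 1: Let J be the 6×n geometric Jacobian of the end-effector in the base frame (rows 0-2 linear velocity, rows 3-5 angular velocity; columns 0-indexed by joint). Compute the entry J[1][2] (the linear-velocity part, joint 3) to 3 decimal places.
-0.866

axis z_2 = (-0.8660,-0.5000,0.0000); lever o_n−o_2 = (0.0000,0.0000,-1.0000)
cross product → J_v[:, 2] = (0.5000,-0.8660,0.0000)
J_ω[:, 2] = z_2
entry J[1][2] = -0.8660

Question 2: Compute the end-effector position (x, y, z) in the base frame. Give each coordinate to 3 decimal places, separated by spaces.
-0.366 -1.366 -4.000

after link 1: o_1 = (0.5000, -0.8660, 0.0000)
after link 2: o_2 = (-0.3660, -1.3660, -3.0000)
after link 3: o_3 = (-0.3660, -1.3660, -4.0000)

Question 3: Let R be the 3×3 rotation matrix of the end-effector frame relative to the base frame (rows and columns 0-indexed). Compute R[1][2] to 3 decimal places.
-0.500

End-effector z-axis (col 2 of R) = (-0.8660,-0.5000,0.0000)
R[1][2] = -0.5000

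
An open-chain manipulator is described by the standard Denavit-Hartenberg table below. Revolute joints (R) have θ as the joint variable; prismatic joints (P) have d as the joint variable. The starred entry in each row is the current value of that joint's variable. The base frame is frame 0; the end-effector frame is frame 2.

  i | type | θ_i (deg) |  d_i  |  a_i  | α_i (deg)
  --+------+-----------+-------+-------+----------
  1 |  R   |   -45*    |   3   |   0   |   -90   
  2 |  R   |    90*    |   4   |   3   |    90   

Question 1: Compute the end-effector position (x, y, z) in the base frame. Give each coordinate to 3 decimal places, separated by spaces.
after link 1: o_1 = (0.0000, 0.0000, 3.0000)
after link 2: o_2 = (2.8284, 2.8284, 0.0000)

2.828 2.828 0.000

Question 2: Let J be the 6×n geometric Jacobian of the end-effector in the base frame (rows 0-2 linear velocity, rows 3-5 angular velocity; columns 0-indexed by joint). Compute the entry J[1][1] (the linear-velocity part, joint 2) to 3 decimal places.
axis z_1 = (0.7071,0.7071,0.0000); lever o_n−o_1 = (2.8284,2.8284,-3.0000)
cross product → J_v[:, 1] = (-2.1213,2.1213,-0.0000)
J_ω[:, 1] = z_1
entry J[1][1] = 2.1213

2.121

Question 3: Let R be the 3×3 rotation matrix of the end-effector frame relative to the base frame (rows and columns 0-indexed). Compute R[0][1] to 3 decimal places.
End-effector y-axis (col 1 of R) = (0.7071,0.7071,0.0000)
R[0][1] = 0.7071

0.707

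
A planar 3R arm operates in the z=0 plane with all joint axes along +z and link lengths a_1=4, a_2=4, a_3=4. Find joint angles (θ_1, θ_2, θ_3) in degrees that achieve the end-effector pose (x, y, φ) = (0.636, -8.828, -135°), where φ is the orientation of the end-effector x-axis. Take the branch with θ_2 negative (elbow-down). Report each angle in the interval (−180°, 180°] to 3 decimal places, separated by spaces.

wrist centre = target − a_3·(cos φ, sin φ) = (3.4644, -5.9996)
cos θ_2 = (47.9971−4²−4²)/(2·4·4) = 0.4999; θ_2 = -60.0059° (elbow-down)
β = atan2(-5.9996,3.4644) = -59.9959°; ψ = atan2(-3.4643,5.9996) = -30.0030°
θ_1 = β − ψ = -29.9929°
θ_3 = φ − θ_1 − θ_2 = -45.0011° (wrapped to (-180°,180°])

-29.993 -60.006 -45.001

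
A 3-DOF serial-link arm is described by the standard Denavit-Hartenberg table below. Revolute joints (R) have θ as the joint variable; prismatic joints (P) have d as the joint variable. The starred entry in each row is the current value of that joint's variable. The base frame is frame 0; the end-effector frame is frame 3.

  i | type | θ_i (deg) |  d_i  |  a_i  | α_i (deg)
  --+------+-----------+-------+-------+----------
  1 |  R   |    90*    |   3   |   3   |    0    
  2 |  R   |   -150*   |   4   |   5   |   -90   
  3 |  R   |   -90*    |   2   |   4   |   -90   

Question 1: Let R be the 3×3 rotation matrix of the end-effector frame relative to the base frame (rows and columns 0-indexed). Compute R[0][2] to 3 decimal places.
End-effector z-axis (col 2 of R) = (0.5000,-0.8660,-0.0000)
R[0][2] = 0.5000

0.500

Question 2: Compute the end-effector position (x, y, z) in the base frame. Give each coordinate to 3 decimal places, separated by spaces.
after link 1: o_1 = (0.0000, 3.0000, 3.0000)
after link 2: o_2 = (2.5000, -1.3301, 7.0000)
after link 3: o_3 = (4.2321, -0.3301, 11.0000)

4.232 -0.330 11.000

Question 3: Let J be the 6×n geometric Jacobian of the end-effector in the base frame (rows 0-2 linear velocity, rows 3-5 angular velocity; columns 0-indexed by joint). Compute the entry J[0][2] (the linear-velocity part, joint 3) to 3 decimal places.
2.000

axis z_2 = (0.8660,0.5000,0.0000); lever o_n−o_2 = (1.7321,1.0000,4.0000)
cross product → J_v[:, 2] = (2.0000,-3.4641,-0.0000)
J_ω[:, 2] = z_2
entry J[0][2] = 2.0000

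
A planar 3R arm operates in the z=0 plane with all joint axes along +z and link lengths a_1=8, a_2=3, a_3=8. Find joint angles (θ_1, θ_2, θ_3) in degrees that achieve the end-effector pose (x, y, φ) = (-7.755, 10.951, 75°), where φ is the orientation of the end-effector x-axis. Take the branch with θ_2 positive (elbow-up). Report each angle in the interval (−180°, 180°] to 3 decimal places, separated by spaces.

149.996 45.014 -120.009

wrist centre = target − a_3·(cos φ, sin φ) = (-9.8256, 3.2236)
cos θ_2 = (106.9330−8²−3²)/(2·8·3) = 0.7069; θ_2 = 45.0137° (elbow-up)
β = atan2(3.2236,-9.8256) = 161.8362°; ψ = atan2(2.1218,10.1208) = 11.8406°
θ_1 = β − ψ = 149.9957°
θ_3 = φ − θ_1 − θ_2 = -120.0093° (wrapped to (-180°,180°])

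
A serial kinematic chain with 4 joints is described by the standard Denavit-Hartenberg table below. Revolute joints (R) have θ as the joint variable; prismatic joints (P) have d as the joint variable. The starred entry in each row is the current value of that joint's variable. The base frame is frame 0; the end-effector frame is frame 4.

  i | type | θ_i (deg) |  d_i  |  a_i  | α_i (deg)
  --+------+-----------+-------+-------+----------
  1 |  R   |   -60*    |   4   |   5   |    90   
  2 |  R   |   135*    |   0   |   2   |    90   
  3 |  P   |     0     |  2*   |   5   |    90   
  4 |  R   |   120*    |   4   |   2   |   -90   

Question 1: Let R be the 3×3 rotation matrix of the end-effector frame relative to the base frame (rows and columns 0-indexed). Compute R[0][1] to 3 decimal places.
End-effector y-axis (col 1 of R) = (-0.8660,-0.5000,-0.0000)
R[0][1] = -0.8660

-0.866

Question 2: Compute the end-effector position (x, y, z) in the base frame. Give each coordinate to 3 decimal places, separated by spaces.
5.162 -0.941 10.882

after link 1: o_1 = (2.5000, -4.3301, 4.0000)
after link 2: o_2 = (1.7929, -3.1054, 5.4142)
after link 3: o_3 = (0.7322, -1.2683, 10.3640)
after link 4: o_4 = (5.1623, -0.9413, 10.8816)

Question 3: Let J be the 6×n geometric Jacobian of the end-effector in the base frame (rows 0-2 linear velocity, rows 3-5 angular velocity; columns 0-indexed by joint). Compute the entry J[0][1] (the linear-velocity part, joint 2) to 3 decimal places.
axis z_1 = (-0.8660,-0.5000,0.0000); lever o_n−o_1 = (2.6623,3.3888,6.8816)
cross product → J_v[:, 1] = (-3.4408,5.9596,-1.6037)
J_ω[:, 1] = z_1
entry J[0][1] = -3.4408

-3.441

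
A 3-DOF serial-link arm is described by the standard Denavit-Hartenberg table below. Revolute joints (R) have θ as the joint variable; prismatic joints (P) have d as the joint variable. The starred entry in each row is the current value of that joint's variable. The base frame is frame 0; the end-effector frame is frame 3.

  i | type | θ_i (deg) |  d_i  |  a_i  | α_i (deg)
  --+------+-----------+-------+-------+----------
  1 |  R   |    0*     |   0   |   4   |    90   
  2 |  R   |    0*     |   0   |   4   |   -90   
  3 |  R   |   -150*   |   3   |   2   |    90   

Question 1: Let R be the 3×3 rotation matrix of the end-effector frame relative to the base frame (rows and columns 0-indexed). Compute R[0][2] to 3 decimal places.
End-effector z-axis (col 2 of R) = (-0.5000,0.8660,0.0000)
R[0][2] = -0.5000

-0.500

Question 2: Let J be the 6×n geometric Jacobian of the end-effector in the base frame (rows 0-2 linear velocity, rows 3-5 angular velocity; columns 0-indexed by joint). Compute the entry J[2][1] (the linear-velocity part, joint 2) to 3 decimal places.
2.268

axis z_1 = (0.0000,-1.0000,0.0000); lever o_n−o_1 = (2.2679,-1.0000,3.0000)
cross product → J_v[:, 1] = (-3.0000,0.0000,2.2679)
J_ω[:, 1] = z_1
entry J[2][1] = 2.2679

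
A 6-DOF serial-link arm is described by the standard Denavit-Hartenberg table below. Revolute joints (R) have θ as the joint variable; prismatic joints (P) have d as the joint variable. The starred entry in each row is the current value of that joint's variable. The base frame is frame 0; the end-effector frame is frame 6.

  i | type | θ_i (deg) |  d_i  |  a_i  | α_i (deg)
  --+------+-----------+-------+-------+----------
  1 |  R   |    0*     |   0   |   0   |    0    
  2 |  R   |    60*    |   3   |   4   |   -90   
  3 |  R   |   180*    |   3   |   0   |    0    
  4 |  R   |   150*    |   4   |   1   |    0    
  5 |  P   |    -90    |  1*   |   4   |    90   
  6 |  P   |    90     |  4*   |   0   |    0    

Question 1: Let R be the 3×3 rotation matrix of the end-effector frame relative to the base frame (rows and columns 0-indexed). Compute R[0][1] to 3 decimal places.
0.250

End-effector y-axis (col 1 of R) = (0.2500,0.4330,-0.8660)
R[0][1] = 0.2500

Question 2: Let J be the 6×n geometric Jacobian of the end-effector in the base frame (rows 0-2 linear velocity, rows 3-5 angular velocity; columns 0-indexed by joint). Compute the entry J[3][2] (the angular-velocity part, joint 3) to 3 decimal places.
axis z_2 = (-0.8660,0.5000,0.0000); lever o_n−o_2 = (-9.2272,0.0179,1.9641)
cross product → J_v[:, 2] = (0.9821,1.7010,4.5981)
J_ω[:, 2] = z_2
entry J[3][2] = -0.8660

-0.866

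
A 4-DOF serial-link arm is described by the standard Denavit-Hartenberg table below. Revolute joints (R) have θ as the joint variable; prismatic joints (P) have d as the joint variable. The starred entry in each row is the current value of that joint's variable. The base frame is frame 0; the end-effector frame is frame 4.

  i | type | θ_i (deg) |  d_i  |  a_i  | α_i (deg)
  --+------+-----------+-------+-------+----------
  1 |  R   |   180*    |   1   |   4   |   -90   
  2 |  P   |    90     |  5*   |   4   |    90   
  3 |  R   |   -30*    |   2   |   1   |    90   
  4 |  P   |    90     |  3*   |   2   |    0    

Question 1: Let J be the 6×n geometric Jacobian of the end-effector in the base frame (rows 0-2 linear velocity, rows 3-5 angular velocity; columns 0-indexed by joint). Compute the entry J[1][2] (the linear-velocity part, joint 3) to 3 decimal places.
0.634

axis z_2 = (-1.0000,0.0000,0.0000); lever o_n−o_2 = (-4.0000,3.0981,0.6340)
cross product → J_v[:, 2] = (-0.0000,0.6340,-3.0981)
J_ω[:, 2] = z_2
entry J[1][2] = 0.6340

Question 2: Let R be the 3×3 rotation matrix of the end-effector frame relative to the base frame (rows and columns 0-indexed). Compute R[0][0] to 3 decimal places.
End-effector x-axis (col 0 of R) = (-1.0000,0.0000,-0.0000)
R[0][0] = -1.0000

-1.000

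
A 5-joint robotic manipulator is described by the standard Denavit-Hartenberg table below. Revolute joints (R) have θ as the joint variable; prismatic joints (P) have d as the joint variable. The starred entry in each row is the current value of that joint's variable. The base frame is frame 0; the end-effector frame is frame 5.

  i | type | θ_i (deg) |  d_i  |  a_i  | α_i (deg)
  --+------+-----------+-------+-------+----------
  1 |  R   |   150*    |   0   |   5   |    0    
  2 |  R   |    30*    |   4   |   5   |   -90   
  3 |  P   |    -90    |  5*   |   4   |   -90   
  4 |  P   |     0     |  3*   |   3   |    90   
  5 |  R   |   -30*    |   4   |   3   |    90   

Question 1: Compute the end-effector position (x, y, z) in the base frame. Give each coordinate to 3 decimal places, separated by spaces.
after link 1: o_1 = (-4.3301, 2.5000, 0.0000)
after link 2: o_2 = (-9.3301, 2.5000, 4.0000)
after link 3: o_3 = (-9.3301, -2.5000, 8.0000)
after link 4: o_4 = (-12.3301, -2.5000, 11.0000)
after link 5: o_5 = (-10.8301, -6.5000, 13.5981)

-10.830 -6.500 13.598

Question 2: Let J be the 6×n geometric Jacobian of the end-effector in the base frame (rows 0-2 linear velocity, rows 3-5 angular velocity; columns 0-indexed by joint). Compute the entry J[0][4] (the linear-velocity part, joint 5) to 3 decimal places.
axis z_4 = (0.0000,-1.0000,0.0000); lever o_n−o_4 = (1.5000,-4.0000,2.5981)
cross product → J_v[:, 4] = (-2.5981,0.0000,1.5000)
J_ω[:, 4] = z_4
entry J[0][4] = -2.5981

-2.598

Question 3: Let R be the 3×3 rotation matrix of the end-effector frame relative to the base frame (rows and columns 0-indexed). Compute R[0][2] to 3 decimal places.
End-effector z-axis (col 2 of R) = (0.8660,-0.0000,-0.5000)
R[0][2] = 0.8660

0.866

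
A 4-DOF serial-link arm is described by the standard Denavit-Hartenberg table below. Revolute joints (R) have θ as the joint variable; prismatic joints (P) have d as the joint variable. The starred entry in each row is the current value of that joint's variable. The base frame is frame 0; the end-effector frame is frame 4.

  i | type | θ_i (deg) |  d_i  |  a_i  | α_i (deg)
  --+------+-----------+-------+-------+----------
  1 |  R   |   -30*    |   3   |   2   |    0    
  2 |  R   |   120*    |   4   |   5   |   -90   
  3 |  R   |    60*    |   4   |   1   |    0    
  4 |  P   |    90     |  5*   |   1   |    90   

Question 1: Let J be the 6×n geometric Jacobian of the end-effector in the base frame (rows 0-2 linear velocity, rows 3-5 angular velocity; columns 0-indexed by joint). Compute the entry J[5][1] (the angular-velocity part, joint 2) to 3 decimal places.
1.000

axis z_1 = (0.0000,0.0000,1.0000); lever o_n−o_1 = (-9.0000,4.6340,2.6340)
cross product → J_v[:, 1] = (-4.6340,-9.0000,0.0000)
J_ω[:, 1] = z_1
entry J[5][1] = 1.0000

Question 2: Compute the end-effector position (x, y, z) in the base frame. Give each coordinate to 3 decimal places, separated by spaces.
after link 1: o_1 = (1.7321, -1.0000, 3.0000)
after link 2: o_2 = (1.7321, 4.0000, 7.0000)
after link 3: o_3 = (-2.2679, 4.5000, 6.1340)
after link 4: o_4 = (-7.2679, 3.6340, 5.6340)

-7.268 3.634 5.634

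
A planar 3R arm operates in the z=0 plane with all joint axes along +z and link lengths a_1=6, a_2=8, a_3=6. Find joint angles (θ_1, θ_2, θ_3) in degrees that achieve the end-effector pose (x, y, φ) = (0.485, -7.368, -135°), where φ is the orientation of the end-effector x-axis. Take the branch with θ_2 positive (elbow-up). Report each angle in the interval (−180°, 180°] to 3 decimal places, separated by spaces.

wrist centre = target − a_3·(cos φ, sin φ) = (4.7276, -3.1254)
cos θ_2 = (32.1185−6²−8²)/(2·6·8) = -0.7071; θ_2 = 134.9994° (elbow-up)
β = atan2(-3.1254,4.7276) = -33.4680°; ψ = atan2(5.6569,0.3432) = 86.5281°
θ_1 = β − ψ = -119.9961°
θ_3 = φ − θ_1 − θ_2 = -150.0033° (wrapped to (-180°,180°])

-119.996 134.999 -150.003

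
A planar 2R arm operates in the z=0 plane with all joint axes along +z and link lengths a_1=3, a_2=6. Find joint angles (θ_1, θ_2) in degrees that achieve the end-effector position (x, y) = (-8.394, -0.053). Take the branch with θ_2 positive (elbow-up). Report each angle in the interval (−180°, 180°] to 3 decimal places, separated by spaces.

cos θ_2 = (70.4620−3²−6²)/(2·3·6) = 0.7073; θ_2 = 44.9860° (elbow-up)
β = atan2(-0.0530,-8.3940) = -179.6382°; ψ = atan2(4.2416,7.2437) = 30.3515°
θ_1 = β − ψ = -209.9898°

150.010 44.986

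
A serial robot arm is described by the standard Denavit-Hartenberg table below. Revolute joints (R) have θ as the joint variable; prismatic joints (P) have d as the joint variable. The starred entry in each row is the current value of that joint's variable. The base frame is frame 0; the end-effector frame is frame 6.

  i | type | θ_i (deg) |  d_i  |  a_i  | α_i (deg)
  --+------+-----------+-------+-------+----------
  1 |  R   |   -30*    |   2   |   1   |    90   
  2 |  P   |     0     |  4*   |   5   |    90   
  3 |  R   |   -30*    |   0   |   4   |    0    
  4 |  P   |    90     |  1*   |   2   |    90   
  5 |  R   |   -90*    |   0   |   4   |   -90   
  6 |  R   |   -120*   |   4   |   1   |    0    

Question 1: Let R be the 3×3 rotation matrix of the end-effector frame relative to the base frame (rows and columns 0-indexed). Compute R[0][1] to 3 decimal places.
End-effector y-axis (col 1 of R) = (0.5000,0.0000,0.8660)
R[0][1] = 0.5000

0.500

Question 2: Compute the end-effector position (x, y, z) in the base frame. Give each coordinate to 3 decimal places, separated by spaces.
after link 1: o_1 = (0.8660, -0.5000, 2.0000)
after link 2: o_2 = (3.1962, -6.4641, 2.0000)
after link 3: o_3 = (7.1962, -6.4641, 2.0000)
after link 4: o_4 = (7.1962, -8.4641, 1.0000)
after link 5: o_5 = (7.1962, -8.4641, 5.0000)
after link 6: o_6 = (8.0622, -12.4641, 4.5000)

8.062 -12.464 4.500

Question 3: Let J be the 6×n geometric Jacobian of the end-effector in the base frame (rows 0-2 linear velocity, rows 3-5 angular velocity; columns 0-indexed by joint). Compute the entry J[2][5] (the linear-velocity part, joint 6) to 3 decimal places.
axis z_5 = (0.0000,-1.0000,0.0000); lever o_n−o_5 = (0.8660,-4.0000,-0.5000)
cross product → J_v[:, 5] = (0.5000,0.0000,0.8660)
J_ω[:, 5] = z_5
entry J[2][5] = 0.8660

0.866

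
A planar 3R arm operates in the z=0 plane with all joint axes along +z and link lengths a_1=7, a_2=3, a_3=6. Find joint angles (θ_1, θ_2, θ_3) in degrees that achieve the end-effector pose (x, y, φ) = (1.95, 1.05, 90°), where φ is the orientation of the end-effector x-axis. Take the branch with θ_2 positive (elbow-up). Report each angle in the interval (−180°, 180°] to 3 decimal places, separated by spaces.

wrist centre = target − a_3·(cos φ, sin φ) = (1.9500, -4.9500)
cos θ_2 = (28.3050−7²−3²)/(2·7·3) = -0.7070; θ_2 = 134.9933° (elbow-up)
β = atan2(-4.9500,1.9500) = -68.4986°; ψ = atan2(2.1216,4.8789) = 23.5015°
θ_1 = β − ψ = -92.0001°
θ_3 = φ − θ_1 − θ_2 = 47.0068° (wrapped to (-180°,180°])

-92.000 134.993 47.007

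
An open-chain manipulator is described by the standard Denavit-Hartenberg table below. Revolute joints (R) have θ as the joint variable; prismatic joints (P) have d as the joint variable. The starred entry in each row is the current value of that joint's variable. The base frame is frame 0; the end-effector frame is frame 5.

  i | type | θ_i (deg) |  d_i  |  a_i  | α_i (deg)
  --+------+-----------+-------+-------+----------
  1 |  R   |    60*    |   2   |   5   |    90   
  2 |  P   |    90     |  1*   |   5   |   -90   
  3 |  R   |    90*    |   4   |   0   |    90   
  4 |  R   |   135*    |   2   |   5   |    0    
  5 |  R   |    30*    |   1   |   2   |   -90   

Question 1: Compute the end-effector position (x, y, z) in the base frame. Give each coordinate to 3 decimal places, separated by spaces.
after link 1: o_1 = (2.5000, 4.3301, 2.0000)
after link 2: o_2 = (3.3660, 3.8301, 7.0000)
after link 3: o_3 = (1.3660, 0.3660, 7.0000)
after link 4: o_4 = (2.6601, -4.4636, 9.0000)
after link 5: o_5 = (4.0743, -5.8778, 10.0000)

4.074 -5.878 10.000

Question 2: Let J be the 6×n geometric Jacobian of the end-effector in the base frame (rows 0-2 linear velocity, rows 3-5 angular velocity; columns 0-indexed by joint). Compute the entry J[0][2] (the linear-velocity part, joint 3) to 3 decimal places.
axis z_2 = (-0.5000,-0.8660,0.0000); lever o_n−o_2 = (0.7083,-9.7079,3.0000)
cross product → J_v[:, 2] = (-2.5981,1.5000,5.4674)
J_ω[:, 2] = z_2
entry J[0][2] = -2.5981

-2.598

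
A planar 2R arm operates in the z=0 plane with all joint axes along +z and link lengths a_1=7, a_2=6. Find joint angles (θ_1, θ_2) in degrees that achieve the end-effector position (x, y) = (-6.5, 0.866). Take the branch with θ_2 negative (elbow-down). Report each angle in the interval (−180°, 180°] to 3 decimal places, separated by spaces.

cos θ_2 = (43.0000−7²−6²)/(2·7·6) = -0.5000; θ_2 = -120.0000° (elbow-down)
β = atan2(0.8660,-6.5000) = 172.4111°; ψ = atan2(-5.1962,4.0000) = -52.4109°
θ_1 = β − ψ = 224.8221°

-135.178 -120.000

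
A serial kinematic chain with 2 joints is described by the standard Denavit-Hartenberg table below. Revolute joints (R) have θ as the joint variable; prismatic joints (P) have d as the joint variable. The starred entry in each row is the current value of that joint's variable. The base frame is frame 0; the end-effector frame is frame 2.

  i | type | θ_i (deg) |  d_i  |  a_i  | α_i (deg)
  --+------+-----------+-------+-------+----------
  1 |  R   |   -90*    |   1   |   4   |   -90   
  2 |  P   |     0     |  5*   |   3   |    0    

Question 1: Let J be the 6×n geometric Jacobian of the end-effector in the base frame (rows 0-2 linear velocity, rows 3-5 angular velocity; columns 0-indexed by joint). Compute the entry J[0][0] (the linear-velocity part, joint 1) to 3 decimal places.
7.000

axis z_0 = ẑ; lever o_n−o_0 = (5.0000,-7.0000,1.0000)
cross product → J_v[:, 0] = (7.0000,5.0000,-0.0000)
J_ω[:, 0] = z_0
entry J[0][0] = 7.0000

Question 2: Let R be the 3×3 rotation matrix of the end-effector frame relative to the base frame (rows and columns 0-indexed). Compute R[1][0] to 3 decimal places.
-1.000

End-effector x-axis (col 0 of R) = (0.0000,-1.0000,0.0000)
R[1][0] = -1.0000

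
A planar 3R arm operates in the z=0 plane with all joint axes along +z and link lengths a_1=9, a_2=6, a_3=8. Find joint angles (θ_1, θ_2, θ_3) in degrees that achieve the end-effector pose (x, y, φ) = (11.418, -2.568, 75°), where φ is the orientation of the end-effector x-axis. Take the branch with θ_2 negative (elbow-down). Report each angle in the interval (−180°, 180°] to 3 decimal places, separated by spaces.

wrist centre = target − a_3·(cos φ, sin φ) = (9.3474, -10.2954)
cos θ_2 = (193.3702−9²−6²)/(2·9·6) = 0.7071; θ_2 = -44.9980° (elbow-down)
β = atan2(-10.2954,9.3474) = -47.7629°; ψ = atan2(-4.2425,13.2428) = -17.7635°
θ_1 = β − ψ = -29.9994°
θ_3 = φ − θ_1 − θ_2 = 149.9974° (wrapped to (-180°,180°])

-29.999 -44.998 149.997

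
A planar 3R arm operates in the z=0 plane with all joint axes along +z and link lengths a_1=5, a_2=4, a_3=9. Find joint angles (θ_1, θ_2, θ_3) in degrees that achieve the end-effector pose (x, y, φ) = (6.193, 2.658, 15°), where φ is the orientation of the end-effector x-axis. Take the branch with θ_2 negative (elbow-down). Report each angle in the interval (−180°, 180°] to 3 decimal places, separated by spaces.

-135.010 -149.998 -59.992

wrist centre = target − a_3·(cos φ, sin φ) = (-2.5003, 0.3286)
cos θ_2 = (6.3597−5²−4²)/(2·5·4) = -0.8660; θ_2 = -149.9981° (elbow-down)
β = atan2(0.3286,-2.5003) = 172.5123°; ψ = atan2(-2.0001,1.5360) = -52.4780°
θ_1 = β − ψ = 224.9903°
θ_3 = φ − θ_1 − θ_2 = -59.9922° (wrapped to (-180°,180°])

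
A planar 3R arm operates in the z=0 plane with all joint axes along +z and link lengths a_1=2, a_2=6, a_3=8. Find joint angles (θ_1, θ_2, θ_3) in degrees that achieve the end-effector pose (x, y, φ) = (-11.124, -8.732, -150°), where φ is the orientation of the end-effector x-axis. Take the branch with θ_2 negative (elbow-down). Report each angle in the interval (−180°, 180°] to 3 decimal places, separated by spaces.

wrist centre = target − a_3·(cos φ, sin φ) = (-4.1958, -4.7320)
cos θ_2 = (39.9965−2²−6²)/(2·2·6) = -0.0001; θ_2 = -90.0083° (elbow-down)
β = atan2(-4.7320,-4.1958) = -131.5629°; ψ = atan2(-6.0000,1.9991) = -71.5725°
θ_1 = β − ψ = -59.9904°
θ_3 = φ − θ_1 − θ_2 = -0.0013° (wrapped to (-180°,180°])

-59.990 -90.008 -0.001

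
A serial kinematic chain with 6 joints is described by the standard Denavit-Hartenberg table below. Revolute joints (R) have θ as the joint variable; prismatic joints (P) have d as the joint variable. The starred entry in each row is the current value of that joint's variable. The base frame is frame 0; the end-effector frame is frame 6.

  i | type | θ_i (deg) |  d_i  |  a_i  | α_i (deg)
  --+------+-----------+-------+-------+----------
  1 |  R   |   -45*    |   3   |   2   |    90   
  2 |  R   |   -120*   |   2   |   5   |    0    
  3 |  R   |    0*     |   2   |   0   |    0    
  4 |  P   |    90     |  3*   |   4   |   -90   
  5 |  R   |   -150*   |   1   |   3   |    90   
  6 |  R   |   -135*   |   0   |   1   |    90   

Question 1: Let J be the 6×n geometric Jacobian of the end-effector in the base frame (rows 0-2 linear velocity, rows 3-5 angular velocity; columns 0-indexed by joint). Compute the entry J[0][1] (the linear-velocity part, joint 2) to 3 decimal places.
3.595

axis z_1 = (-0.7071,-0.7071,0.0000); lever o_n−o_1 = (-6.1911,-5.3297,-5.0836)
cross product → J_v[:, 1] = (3.5947,-3.5947,-0.6091)
J_ω[:, 1] = z_1
entry J[0][1] = 3.5947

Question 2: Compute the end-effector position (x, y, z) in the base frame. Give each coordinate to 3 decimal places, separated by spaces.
after link 1: o_1 = (1.4142, -1.4142, 3.0000)
after link 2: o_2 = (-1.7678, -1.0607, -1.3301)
after link 3: o_3 = (-3.1820, -2.4749, -1.3301)
after link 4: o_4 = (-2.8538, -7.0457, -3.3301)
after link 5: o_5 = (-5.1519, -6.8689, -1.1651)
after link 6: o_6 = (-4.7769, -6.7439, -2.0836)

-4.777 -6.744 -2.084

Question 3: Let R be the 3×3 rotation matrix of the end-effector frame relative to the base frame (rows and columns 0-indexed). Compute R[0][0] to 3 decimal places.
0.375

End-effector x-axis (col 0 of R) = (0.3750,0.1250,-0.9186)
R[0][0] = 0.3750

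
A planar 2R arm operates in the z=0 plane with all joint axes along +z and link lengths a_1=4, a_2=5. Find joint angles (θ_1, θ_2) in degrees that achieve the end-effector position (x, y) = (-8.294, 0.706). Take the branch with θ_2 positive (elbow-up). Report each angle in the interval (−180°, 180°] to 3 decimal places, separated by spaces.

cos θ_2 = (69.2889−4²−5²)/(2·4·5) = 0.7072; θ_2 = 44.9907° (elbow-up)
β = atan2(0.7060,-8.2940) = 175.1346°; ψ = atan2(3.5350,7.5361) = 25.1298°
θ_1 = β − ψ = 150.0048°

150.005 44.991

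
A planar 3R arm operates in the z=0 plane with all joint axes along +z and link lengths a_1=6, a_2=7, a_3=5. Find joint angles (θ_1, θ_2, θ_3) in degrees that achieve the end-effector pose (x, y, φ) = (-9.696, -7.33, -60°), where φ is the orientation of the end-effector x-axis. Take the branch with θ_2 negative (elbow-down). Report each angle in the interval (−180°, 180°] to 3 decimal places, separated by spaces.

wrist centre = target − a_3·(cos φ, sin φ) = (-12.1960, -2.9999)
cos θ_2 = (157.7417−6²−7²)/(2·6·7) = 0.8660; θ_2 = -30.0061° (elbow-down)
β = atan2(-2.9999,-12.1960) = -166.1812°; ψ = atan2(-3.5006,12.0618) = -16.1841°
θ_1 = β − ψ = -149.9971°
θ_3 = φ − θ_1 − θ_2 = 120.0032° (wrapped to (-180°,180°])

-149.997 -30.006 120.003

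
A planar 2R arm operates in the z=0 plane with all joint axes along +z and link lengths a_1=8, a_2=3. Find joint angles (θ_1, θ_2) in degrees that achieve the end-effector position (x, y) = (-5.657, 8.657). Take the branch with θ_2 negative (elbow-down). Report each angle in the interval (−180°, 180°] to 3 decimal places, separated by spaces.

cos θ_2 = (106.9453−8²−3²)/(2·8·3) = 0.7072; θ_2 = -44.9930° (elbow-down)
β = atan2(8.6570,-5.6570) = 123.1630°; ψ = atan2(-2.1211,10.1216) = -11.8355°
θ_1 = β − ψ = 134.9985°

134.999 -44.993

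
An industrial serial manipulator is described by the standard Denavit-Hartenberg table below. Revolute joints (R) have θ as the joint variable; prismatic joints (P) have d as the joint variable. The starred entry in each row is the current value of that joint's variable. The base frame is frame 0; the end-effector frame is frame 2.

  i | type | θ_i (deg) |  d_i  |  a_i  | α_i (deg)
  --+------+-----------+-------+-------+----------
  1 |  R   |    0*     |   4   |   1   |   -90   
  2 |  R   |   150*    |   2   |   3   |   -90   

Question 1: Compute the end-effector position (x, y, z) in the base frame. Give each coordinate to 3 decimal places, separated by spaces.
-1.598 2.000 2.500

after link 1: o_1 = (1.0000, 0.0000, 4.0000)
after link 2: o_2 = (-1.5981, 2.0000, 2.5000)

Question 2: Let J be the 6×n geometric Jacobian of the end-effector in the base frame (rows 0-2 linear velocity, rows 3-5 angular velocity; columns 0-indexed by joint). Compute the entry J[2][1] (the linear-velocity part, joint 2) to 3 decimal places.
axis z_1 = (0.0000,1.0000,0.0000); lever o_n−o_1 = (-2.5981,2.0000,-1.5000)
cross product → J_v[:, 1] = (-1.5000,-0.0000,2.5981)
J_ω[:, 1] = z_1
entry J[2][1] = 2.5981

2.598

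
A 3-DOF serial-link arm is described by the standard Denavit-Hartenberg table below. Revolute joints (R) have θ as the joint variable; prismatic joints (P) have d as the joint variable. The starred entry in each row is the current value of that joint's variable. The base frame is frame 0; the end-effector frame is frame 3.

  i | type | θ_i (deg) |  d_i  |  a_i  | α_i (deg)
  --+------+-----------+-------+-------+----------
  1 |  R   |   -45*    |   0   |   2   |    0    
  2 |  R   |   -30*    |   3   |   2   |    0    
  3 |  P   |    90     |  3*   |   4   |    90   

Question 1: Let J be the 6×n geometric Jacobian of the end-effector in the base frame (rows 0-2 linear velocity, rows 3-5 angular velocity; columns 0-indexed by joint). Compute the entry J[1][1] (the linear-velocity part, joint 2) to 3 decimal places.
axis z_1 = (0.0000,0.0000,1.0000); lever o_n−o_1 = (4.3813,-0.8966,6.0000)
cross product → J_v[:, 1] = (0.8966,4.3813,-0.0000)
J_ω[:, 1] = z_1
entry J[1][1] = 4.3813

4.381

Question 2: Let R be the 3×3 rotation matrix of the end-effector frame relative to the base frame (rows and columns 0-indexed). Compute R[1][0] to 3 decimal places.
0.259

End-effector x-axis (col 0 of R) = (0.9659,0.2588,0.0000)
R[1][0] = 0.2588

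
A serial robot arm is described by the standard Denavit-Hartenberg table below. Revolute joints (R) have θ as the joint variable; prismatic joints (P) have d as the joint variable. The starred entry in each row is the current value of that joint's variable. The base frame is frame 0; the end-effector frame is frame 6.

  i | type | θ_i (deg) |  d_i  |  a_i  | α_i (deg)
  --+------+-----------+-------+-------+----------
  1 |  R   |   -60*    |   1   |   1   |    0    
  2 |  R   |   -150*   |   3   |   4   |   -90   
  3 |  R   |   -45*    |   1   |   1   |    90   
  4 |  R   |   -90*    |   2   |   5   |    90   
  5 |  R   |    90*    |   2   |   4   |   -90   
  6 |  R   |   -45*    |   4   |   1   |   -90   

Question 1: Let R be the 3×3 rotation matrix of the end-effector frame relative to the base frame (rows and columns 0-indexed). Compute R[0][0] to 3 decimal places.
0.866

End-effector x-axis (col 0 of R) = (0.8660,-0.5000,0.0000)
R[0][0] = 0.8660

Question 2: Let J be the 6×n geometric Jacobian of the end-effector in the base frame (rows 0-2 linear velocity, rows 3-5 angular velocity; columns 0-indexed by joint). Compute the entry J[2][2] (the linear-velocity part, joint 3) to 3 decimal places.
axis z_2 = (-0.5000,-0.8660,0.0000); lever o_n−o_2 = (5.1526,-2.9749,3.5355)
cross product → J_v[:, 2] = (-3.0619,1.7678,5.9497)
J_ω[:, 2] = z_2
entry J[2][2] = 5.9497

5.950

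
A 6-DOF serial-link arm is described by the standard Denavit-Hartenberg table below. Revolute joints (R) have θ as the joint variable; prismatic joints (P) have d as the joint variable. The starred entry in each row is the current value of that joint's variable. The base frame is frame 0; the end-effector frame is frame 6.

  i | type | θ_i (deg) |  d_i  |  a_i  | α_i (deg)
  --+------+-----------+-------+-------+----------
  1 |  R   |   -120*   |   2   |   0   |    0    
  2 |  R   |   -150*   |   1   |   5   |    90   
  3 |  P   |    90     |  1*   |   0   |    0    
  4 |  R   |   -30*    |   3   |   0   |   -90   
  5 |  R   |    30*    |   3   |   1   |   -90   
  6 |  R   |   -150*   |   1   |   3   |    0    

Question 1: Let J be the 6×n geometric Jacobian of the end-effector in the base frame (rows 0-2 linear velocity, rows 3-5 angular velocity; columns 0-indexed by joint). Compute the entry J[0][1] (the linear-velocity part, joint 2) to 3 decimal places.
axis z_1 = (0.0000,0.0000,1.0000); lever o_n−o_1 = (3.9330,0.1609,1.6184)
cross product → J_v[:, 1] = (-0.1609,3.9330,0.0000)
J_ω[:, 1] = z_1
entry J[0][1] = -0.1609

-0.161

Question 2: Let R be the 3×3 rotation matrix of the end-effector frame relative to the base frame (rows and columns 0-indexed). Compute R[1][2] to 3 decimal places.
-0.250

End-effector z-axis (col 2 of R) = (-0.8660,-0.2500,-0.4330)
R[1][2] = -0.2500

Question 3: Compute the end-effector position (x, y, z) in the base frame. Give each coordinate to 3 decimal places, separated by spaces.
after link 1: o_1 = (0.0000, 0.0000, 2.0000)
after link 2: o_2 = (-0.0000, 5.0000, 3.0000)
after link 3: o_3 = (1.0000, 5.0000, 3.0000)
after link 4: o_4 = (4.0000, 5.0000, 3.0000)
after link 5: o_5 = (3.5000, 2.8349, 5.2500)
after link 6: o_6 = (3.9330, 0.1609, 3.6184)

3.933 0.161 3.618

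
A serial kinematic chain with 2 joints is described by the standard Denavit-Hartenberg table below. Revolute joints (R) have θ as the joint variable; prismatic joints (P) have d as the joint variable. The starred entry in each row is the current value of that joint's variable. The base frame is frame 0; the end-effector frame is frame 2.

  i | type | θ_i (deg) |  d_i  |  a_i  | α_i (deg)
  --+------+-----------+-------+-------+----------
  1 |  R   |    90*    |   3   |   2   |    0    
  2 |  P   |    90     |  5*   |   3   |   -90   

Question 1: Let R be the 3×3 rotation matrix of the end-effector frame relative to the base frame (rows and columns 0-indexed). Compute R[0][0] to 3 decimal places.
-1.000

End-effector x-axis (col 0 of R) = (-1.0000,0.0000,0.0000)
R[0][0] = -1.0000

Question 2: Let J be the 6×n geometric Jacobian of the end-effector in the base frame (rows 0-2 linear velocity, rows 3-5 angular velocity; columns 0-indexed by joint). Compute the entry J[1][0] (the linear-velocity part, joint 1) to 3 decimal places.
axis z_0 = ẑ; lever o_n−o_0 = (-3.0000,2.0000,8.0000)
cross product → J_v[:, 0] = (-2.0000,-3.0000,0.0000)
J_ω[:, 0] = z_0
entry J[1][0] = -3.0000

-3.000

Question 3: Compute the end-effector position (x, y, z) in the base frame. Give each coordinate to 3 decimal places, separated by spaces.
-3.000 2.000 8.000

after link 1: o_1 = (0.0000, 2.0000, 3.0000)
after link 2: o_2 = (-3.0000, 2.0000, 8.0000)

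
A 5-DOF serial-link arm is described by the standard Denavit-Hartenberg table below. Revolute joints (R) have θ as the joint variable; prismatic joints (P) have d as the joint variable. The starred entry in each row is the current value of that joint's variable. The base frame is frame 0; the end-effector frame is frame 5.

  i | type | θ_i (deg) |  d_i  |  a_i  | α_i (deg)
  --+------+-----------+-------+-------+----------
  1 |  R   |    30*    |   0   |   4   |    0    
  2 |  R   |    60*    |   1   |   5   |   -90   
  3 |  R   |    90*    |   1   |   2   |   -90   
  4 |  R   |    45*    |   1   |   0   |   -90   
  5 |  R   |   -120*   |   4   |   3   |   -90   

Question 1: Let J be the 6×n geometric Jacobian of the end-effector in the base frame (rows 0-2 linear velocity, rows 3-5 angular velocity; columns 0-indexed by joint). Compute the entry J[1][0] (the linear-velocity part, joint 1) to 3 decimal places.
4.232

axis z_0 = ẑ; lever o_n−o_0 = (4.2319,3.4019,2.8891)
cross product → J_v[:, 0] = (-3.4019,4.2319,0.0000)
J_ω[:, 0] = z_0
entry J[1][0] = 4.2319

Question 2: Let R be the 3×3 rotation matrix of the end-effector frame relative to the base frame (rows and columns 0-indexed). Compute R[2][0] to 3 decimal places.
0.354

End-effector x-axis (col 0 of R) = (-0.3536,-0.8660,0.3536)
R[2][0] = 0.3536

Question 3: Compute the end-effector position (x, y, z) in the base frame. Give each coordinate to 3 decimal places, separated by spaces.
after link 1: o_1 = (3.4641, 2.0000, 0.0000)
after link 2: o_2 = (3.4641, 7.0000, 1.0000)
after link 3: o_3 = (2.4641, 7.0000, -1.0000)
after link 4: o_4 = (2.4641, 6.0000, -1.0000)
after link 5: o_5 = (4.2319, 3.4019, 2.8891)

4.232 3.402 2.889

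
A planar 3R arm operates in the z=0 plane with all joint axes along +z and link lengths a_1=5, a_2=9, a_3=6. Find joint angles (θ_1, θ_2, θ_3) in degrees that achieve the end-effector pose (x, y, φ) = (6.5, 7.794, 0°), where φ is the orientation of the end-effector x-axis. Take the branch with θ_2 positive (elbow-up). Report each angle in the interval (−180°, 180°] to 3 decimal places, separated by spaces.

wrist centre = target − a_3·(cos φ, sin φ) = (0.5000, 7.7940)
cos θ_2 = (60.9964−5²−9²)/(2·5·9) = -0.5000; θ_2 = 120.0026° (elbow-up)
β = atan2(7.7940,0.5000) = 86.3294°; ψ = atan2(7.7940,0.4996) = 86.3320°
θ_1 = β − ψ = -0.0026°
θ_3 = φ − θ_1 − θ_2 = -120.0000° (wrapped to (-180°,180°])

-0.003 120.003 -120.000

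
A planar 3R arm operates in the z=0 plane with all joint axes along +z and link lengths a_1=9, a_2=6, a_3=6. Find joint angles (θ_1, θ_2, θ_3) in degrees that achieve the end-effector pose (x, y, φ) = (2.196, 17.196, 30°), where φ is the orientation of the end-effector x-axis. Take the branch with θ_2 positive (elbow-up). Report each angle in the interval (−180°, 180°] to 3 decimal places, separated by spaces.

89.999 30.004 -90.003

wrist centre = target − a_3·(cos φ, sin φ) = (-3.0002, 14.1960)
cos θ_2 = (210.5273−9²−6²)/(2·9·6) = 0.8660; θ_2 = 30.0036° (elbow-up)
β = atan2(14.1960,-3.0002) = 101.9332°; ψ = atan2(3.0003,14.1960) = 11.9339°
θ_1 = β − ψ = 89.9993°
θ_3 = φ − θ_1 − θ_2 = -90.0029° (wrapped to (-180°,180°])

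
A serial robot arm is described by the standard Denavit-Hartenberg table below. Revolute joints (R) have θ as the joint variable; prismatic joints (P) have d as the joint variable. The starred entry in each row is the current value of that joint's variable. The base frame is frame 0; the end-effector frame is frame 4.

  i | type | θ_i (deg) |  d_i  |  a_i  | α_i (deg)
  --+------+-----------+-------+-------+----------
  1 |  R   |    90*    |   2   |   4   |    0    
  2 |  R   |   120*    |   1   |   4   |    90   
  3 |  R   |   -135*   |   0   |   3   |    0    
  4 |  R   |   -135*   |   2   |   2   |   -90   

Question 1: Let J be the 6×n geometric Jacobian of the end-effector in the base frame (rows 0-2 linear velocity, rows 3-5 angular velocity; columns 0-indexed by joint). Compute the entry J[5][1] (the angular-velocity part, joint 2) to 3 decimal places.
axis z_1 = (0.0000,0.0000,1.0000); lever o_n−o_1 = (-2.6270,0.7927,0.8787)
cross product → J_v[:, 1] = (-0.7927,-2.6270,0.0000)
J_ω[:, 1] = z_1
entry J[5][1] = 1.0000

1.000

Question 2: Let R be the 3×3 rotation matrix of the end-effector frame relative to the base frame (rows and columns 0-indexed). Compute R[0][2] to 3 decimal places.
End-effector z-axis (col 2 of R) = (0.8660,0.5000,-0.0000)
R[0][2] = 0.8660

0.866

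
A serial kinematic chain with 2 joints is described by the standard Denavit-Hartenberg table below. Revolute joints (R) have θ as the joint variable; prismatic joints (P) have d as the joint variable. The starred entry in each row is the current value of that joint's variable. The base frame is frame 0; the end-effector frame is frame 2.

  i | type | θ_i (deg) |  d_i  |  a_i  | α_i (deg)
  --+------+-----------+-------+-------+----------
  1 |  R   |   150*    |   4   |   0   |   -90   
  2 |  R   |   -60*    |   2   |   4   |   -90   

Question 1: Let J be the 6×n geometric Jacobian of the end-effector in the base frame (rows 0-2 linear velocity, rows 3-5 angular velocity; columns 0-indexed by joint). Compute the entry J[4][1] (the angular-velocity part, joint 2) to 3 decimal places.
-0.866

axis z_1 = (-0.5000,-0.8660,0.0000); lever o_n−o_1 = (-2.7321,-0.7321,3.4641)
cross product → J_v[:, 1] = (-3.0000,1.7321,-2.0000)
J_ω[:, 1] = z_1
entry J[4][1] = -0.8660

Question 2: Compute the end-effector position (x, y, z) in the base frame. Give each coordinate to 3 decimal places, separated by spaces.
-2.732 -0.732 7.464

after link 1: o_1 = (0.0000, 0.0000, 4.0000)
after link 2: o_2 = (-2.7321, -0.7321, 7.4641)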